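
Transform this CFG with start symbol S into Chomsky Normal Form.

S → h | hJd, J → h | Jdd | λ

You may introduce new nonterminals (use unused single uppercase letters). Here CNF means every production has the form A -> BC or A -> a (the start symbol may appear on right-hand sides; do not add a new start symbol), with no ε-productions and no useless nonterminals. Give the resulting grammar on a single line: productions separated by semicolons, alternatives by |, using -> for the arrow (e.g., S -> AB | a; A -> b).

Nullable: {J}; after ε-elimination: S -> h | hd | hJd; J -> h | dd | Jdd.
No unit productions to eliminate.
TERM: introduce A -> d, B -> h and substitute in every rule of length ≥2.
BIN: J -> JAA becomes J -> JC, C -> AA; S -> BJA becomes S -> BD, D -> JA.

S -> h | BA | BD; A -> d; B -> h; C -> AA; D -> JA; J -> h | AA | JC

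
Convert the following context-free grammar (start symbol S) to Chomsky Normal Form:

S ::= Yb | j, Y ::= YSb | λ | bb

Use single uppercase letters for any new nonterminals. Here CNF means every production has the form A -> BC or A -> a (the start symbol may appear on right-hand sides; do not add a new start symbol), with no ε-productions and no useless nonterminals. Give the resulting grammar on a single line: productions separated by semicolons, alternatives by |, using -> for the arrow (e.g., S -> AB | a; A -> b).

S -> b | j | YA; A -> b; B -> SA; Y -> AA | SA | YB

Nullable: {Y}; after ε-elimination: S -> b | j | Yb; Y -> Sb | bb | YSb.
No unit productions to eliminate.
TERM: introduce A -> b and substitute in every rule of length ≥2.
BIN: Y -> YSA becomes Y -> YB, B -> SA.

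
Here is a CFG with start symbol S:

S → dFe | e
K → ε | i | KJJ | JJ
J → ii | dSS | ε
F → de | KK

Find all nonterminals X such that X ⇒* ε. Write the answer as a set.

Directly nullable (have an ε-rule): {J, K}.
F is nullable via F -> KK (every symbol on the right is already known nullable).
Not nullable: S — each has a terminal in every rule's right-hand side or depends on a non-nullable symbol.

{F, J, K}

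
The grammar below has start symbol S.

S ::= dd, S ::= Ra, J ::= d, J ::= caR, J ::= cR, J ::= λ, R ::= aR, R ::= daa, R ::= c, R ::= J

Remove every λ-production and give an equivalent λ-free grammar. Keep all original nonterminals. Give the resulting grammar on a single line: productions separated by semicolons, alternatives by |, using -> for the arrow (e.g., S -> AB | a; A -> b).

Nullable set: {J, R}.
S -> Ra: R nullable, giving Ra | a.
Drop J -> λ.
J -> cR: R nullable, giving c | cR.
J -> caR: R nullable, giving ca | caR.
R -> J: J nullable, giving J.
R -> aR: R nullable, giving a | aR.
Unchanged (no nullable symbols): S -> dd; J -> d; R -> c; R -> daa.

S -> a | Ra | dd; J -> c | d | cR | ca | caR; R -> J | a | c | aR | daa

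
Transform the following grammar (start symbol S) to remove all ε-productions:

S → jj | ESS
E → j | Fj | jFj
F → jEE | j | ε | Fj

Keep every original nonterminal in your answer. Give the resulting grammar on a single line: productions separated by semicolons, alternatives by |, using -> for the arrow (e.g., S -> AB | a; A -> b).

S -> jj | ESS; E -> j | Fj | jj | jFj; F -> j | Fj | jEE

Nullable set: {F}.
E -> Fj: F nullable, giving Fj | j.
E -> jFj: F nullable, giving jFj | jj.
Drop F -> ε.
F -> Fj: F nullable, giving Fj | j.
Unchanged (no nullable symbols): S -> ESS; S -> jj; E -> j; F -> j; F -> jEE.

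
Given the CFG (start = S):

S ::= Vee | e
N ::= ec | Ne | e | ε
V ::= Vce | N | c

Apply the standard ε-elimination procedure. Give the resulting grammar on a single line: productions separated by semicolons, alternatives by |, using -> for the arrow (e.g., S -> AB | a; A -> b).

S -> e | ee | Vee; N -> e | Ne | ec; V -> N | c | ce | Vce

Nullable set: {N, V}.
S -> Vee: V nullable, giving Vee | ee.
Drop N -> ε.
N -> Ne: N nullable, giving Ne | e.
V -> N: N nullable, giving N.
V -> Vce: V nullable, giving Vce | ce.
Unchanged (no nullable symbols): S -> e; N -> e; N -> ec; V -> c.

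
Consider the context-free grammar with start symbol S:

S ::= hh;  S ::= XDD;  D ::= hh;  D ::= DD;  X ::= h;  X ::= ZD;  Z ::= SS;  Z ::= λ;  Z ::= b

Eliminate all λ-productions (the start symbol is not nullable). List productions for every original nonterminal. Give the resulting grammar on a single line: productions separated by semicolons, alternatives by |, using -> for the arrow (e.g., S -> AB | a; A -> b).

S -> hh | XDD; D -> DD | hh; X -> D | h | ZD; Z -> b | SS

Nullable set: {Z}.
X -> ZD: Z nullable, giving D | ZD.
Drop Z -> λ.
Unchanged (no nullable symbols): S -> XDD; S -> hh; D -> DD; D -> hh; X -> h; Z -> SS; Z -> b.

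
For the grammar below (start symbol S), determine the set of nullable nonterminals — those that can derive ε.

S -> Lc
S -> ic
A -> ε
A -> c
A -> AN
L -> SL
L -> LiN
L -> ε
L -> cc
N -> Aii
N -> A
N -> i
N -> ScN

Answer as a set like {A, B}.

Directly nullable (have an ε-rule): {A, L}.
N is nullable via N -> A (every symbol on the right is already known nullable).
Not nullable: S — each has a terminal in every rule's right-hand side or depends on a non-nullable symbol.

{A, L, N}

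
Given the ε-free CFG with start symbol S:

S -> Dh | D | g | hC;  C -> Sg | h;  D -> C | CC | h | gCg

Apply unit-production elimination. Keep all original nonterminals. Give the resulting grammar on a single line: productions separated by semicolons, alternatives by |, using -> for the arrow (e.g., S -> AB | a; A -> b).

Unit productions: D->C, S->D.
Unit pairs (A ⇒* B via units): (D,C), (S,C), (S,D).
S: inherits non-unit rules of {C, D, S} → CC | Dh | Sg | g | gCg | h | hC.
C: inherits non-unit rules of {C} → Sg | h.
D: inherits non-unit rules of {C, D} → CC | Sg | gCg | h.

S -> g | h | CC | Dh | Sg | hC | gCg; C -> h | Sg; D -> h | CC | Sg | gCg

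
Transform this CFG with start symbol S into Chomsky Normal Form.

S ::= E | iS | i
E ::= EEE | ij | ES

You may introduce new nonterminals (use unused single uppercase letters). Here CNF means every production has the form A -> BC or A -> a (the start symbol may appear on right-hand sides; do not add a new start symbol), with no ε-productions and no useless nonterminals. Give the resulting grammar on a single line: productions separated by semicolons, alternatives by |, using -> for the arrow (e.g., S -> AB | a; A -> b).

No ε-productions.
After unit-elimination: S -> i | ES | iS | ij | EEE; E -> ES | ij | EEE.
TERM: introduce A -> i, B -> j and substitute in every rule of length ≥2.
BIN: E -> EEE becomes E -> EC, C -> EE; S -> EEE becomes S -> ED, D -> EE.

S -> i | AB | AS | ED | ES; A -> i; B -> j; C -> EE; D -> EE; E -> AB | EC | ES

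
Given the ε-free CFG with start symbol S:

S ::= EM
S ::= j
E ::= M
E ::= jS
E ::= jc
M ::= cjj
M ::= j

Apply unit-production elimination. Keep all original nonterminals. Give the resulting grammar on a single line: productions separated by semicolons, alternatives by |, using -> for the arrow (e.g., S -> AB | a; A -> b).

S -> j | EM; E -> j | jS | jc | cjj; M -> j | cjj

Unit productions: E->M.
Unit pairs (A ⇒* B via units): (E,M).
S: inherits non-unit rules of {S} → EM | j.
E: inherits non-unit rules of {E, M} → cjj | j | jS | jc.
M: inherits non-unit rules of {M} → cjj | j.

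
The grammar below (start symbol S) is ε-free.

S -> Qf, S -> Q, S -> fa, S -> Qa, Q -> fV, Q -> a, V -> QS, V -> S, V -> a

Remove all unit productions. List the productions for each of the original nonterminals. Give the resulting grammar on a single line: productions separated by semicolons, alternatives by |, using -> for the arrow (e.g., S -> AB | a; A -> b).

S -> a | Qa | Qf | fV | fa; Q -> a | fV; V -> a | QS | Qa | Qf | fV | fa

Unit productions: S->Q, V->S.
Unit pairs (A ⇒* B via units): (S,Q), (V,Q), (V,S).
S: inherits non-unit rules of {Q, S} → Qa | Qf | a | fV | fa.
Q: inherits non-unit rules of {Q} → a | fV.
V: inherits non-unit rules of {Q, S, V} → QS | Qa | Qf | a | fV | fa.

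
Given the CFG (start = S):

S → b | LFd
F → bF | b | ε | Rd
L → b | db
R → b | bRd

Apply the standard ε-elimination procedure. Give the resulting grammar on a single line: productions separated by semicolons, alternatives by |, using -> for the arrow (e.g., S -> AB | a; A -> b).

Nullable set: {F}.
S -> LFd: F nullable, giving LFd | Ld.
Drop F -> ε.
F -> bF: F nullable, giving b | bF.
Unchanged (no nullable symbols): S -> b; F -> Rd; F -> b; L -> b; L -> db; R -> b; R -> bRd.

S -> b | Ld | LFd; F -> b | Rd | bF; L -> b | db; R -> b | bRd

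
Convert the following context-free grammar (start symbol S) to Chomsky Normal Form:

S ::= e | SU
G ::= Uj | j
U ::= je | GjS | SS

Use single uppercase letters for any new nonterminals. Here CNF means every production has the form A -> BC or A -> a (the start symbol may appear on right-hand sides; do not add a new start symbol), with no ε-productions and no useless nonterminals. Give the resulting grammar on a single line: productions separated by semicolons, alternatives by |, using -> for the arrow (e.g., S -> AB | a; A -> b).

No ε-productions.
No unit productions to eliminate.
TERM: introduce B -> e, A -> j and substitute in every rule of length ≥2.
BIN: U -> GAS becomes U -> GC, C -> AS.

S -> e | SU; A -> j; B -> e; C -> AS; G -> j | UA; U -> AB | GC | SS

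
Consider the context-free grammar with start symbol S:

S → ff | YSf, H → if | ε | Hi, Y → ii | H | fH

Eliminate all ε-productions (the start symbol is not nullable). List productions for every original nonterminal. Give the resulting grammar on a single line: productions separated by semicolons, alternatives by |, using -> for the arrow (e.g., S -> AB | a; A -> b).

S -> Sf | ff | YSf; H -> i | Hi | if; Y -> H | f | fH | ii

Nullable set: {H, Y}.
S -> YSf: Y nullable, giving Sf | YSf.
Drop H -> ε.
H -> Hi: H nullable, giving Hi | i.
Y -> H: H nullable, giving H.
Y -> fH: H nullable, giving f | fH.
Unchanged (no nullable symbols): S -> ff; H -> if; Y -> ii.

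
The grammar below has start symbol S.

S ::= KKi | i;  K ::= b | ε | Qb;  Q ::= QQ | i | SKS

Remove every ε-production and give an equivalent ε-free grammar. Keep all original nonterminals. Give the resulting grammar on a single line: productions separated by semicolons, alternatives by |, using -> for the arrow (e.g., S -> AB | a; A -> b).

Nullable set: {K}.
S -> KKi: K, K nullable, giving KKi | Ki | i.
Drop K -> ε.
Q -> SKS: K nullable, giving SKS | SS.
Unchanged (no nullable symbols): S -> i; K -> Qb; K -> b; Q -> QQ; Q -> i.

S -> i | Ki | KKi; K -> b | Qb; Q -> i | QQ | SS | SKS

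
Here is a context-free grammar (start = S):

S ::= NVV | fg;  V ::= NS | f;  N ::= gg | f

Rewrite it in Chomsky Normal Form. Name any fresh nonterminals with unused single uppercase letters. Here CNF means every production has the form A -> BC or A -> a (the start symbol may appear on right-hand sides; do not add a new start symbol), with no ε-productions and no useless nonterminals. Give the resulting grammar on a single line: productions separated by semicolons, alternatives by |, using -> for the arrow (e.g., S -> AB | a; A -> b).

S -> BA | NC; A -> g; B -> f; C -> VV; N -> f | AA; V -> f | NS

No ε-productions.
No unit productions to eliminate.
TERM: introduce B -> f, A -> g and substitute in every rule of length ≥2.
BIN: S -> NVV becomes S -> NC, C -> VV.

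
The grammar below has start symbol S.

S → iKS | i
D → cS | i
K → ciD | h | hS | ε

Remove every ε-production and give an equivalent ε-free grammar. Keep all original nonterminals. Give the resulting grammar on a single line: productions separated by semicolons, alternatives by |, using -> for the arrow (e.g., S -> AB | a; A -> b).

S -> i | iS | iKS; D -> i | cS; K -> h | hS | ciD

Nullable set: {K}.
S -> iKS: K nullable, giving iKS | iS.
Drop K -> ε.
Unchanged (no nullable symbols): S -> i; D -> cS; D -> i; K -> ciD; K -> h; K -> hS.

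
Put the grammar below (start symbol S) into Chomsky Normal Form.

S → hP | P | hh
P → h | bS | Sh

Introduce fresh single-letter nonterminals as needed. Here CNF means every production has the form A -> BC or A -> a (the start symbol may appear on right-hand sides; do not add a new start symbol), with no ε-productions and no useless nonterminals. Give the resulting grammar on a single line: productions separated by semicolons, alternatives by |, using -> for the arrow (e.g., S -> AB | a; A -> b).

S -> h | AA | AP | BS | SA; A -> h; B -> b; P -> h | BS | SA

No ε-productions.
After unit-elimination: S -> h | Sh | bS | hP | hh; P -> h | Sh | bS.
TERM: introduce B -> b, A -> h and substitute in every rule of length ≥2.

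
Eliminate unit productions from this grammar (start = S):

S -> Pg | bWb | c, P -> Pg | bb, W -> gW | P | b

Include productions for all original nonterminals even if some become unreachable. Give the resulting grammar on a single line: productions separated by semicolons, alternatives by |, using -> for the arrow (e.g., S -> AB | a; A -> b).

S -> c | Pg | bWb; P -> Pg | bb; W -> b | Pg | bb | gW

Unit productions: W->P.
Unit pairs (A ⇒* B via units): (W,P).
S: inherits non-unit rules of {S} → Pg | bWb | c.
P: inherits non-unit rules of {P} → Pg | bb.
W: inherits non-unit rules of {P, W} → Pg | b | bb | gW.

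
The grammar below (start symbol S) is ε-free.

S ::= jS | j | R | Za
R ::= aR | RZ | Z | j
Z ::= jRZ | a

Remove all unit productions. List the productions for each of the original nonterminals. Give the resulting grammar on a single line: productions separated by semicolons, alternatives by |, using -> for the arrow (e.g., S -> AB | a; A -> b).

Unit productions: R->Z, S->R.
Unit pairs (A ⇒* B via units): (R,Z), (S,R), (S,Z).
S: inherits non-unit rules of {R, S, Z} → RZ | Za | a | aR | j | jRZ | jS.
R: inherits non-unit rules of {R, Z} → RZ | a | aR | j | jRZ.
Z: inherits non-unit rules of {Z} → a | jRZ.

S -> a | j | RZ | Za | aR | jS | jRZ; R -> a | j | RZ | aR | jRZ; Z -> a | jRZ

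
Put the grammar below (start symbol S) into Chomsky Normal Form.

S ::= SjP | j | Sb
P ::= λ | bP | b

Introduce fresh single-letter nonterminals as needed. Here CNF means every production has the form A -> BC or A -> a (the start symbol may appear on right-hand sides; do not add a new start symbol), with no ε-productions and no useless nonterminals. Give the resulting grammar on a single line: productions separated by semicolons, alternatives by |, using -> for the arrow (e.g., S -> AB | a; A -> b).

Nullable: {P}; after ε-elimination: S -> j | Sb | Sj | SjP; P -> b | bP.
No unit productions to eliminate.
TERM: introduce A -> b, B -> j and substitute in every rule of length ≥2.
BIN: S -> SBP becomes S -> SC, C -> BP.

S -> j | SA | SB | SC; A -> b; B -> j; C -> BP; P -> b | AP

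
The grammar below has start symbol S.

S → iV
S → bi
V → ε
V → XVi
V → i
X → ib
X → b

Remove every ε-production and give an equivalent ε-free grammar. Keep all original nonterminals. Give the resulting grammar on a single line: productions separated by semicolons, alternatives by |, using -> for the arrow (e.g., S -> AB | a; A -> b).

S -> i | bi | iV; V -> i | Xi | XVi; X -> b | ib

Nullable set: {V}.
S -> iV: V nullable, giving i | iV.
Drop V -> ε.
V -> XVi: V nullable, giving XVi | Xi.
Unchanged (no nullable symbols): S -> bi; V -> i; X -> b; X -> ib.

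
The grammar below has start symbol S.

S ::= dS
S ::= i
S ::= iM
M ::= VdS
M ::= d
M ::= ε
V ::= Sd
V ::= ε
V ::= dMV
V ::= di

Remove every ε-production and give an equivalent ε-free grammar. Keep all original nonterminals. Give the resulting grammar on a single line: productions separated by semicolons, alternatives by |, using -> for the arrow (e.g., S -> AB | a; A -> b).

Nullable set: {M, V}.
S -> iM: M nullable, giving i | iM.
Drop M -> ε.
M -> VdS: V nullable, giving VdS | dS.
Drop V -> ε.
V -> dMV: M, V nullable, giving d | dM | dMV | dV.
Unchanged (no nullable symbols): S -> dS; S -> i; M -> d; V -> Sd; V -> di.

S -> i | dS | iM; M -> d | dS | VdS; V -> d | Sd | dM | dV | di | dMV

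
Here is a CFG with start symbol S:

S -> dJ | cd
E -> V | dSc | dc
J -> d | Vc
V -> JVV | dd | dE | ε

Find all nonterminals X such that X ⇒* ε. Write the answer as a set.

{E, V}

Directly nullable (have an ε-rule): {V}.
E is nullable via E -> V (every symbol on the right is already known nullable).
Not nullable: J, S — each has a terminal in every rule's right-hand side or depends on a non-nullable symbol.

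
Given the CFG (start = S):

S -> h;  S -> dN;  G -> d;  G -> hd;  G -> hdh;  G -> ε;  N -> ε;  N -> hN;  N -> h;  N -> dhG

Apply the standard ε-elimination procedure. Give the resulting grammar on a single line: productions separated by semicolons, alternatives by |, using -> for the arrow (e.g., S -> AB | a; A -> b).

Nullable set: {G, N}.
S -> dN: N nullable, giving d | dN.
Drop G -> ε.
Drop N -> ε.
N -> dhG: G nullable, giving dh | dhG.
N -> hN: N nullable, giving h | hN.
Unchanged (no nullable symbols): S -> h; G -> d; G -> hd; G -> hdh; N -> h.

S -> d | h | dN; G -> d | hd | hdh; N -> h | dh | hN | dhG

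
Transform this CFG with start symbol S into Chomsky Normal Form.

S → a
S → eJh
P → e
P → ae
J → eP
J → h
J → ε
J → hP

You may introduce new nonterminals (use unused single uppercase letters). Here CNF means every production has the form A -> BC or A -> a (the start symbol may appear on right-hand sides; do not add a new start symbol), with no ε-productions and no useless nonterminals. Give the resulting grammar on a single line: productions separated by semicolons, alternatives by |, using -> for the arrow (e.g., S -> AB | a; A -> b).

S -> a | AB | AD; A -> e; B -> h; C -> a; D -> JB; J -> h | AP | BP; P -> e | CA

Nullable: {J}; after ε-elimination: S -> a | eh | eJh; J -> h | eP | hP; P -> e | ae.
No unit productions to eliminate.
TERM: introduce C -> a, A -> e, B -> h and substitute in every rule of length ≥2.
BIN: S -> AJB becomes S -> AD, D -> JB.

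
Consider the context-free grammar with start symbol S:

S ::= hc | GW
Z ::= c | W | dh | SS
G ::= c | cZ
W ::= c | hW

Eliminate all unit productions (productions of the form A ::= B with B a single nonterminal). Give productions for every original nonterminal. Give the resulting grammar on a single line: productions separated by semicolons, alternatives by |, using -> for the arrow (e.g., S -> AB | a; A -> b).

S -> GW | hc; G -> c | cZ; W -> c | hW; Z -> c | SS | dh | hW

Unit productions: Z->W.
Unit pairs (A ⇒* B via units): (Z,W).
S: inherits non-unit rules of {S} → GW | hc.
G: inherits non-unit rules of {G} → c | cZ.
W: inherits non-unit rules of {W} → c | hW.
Z: inherits non-unit rules of {W, Z} → SS | c | dh | hW.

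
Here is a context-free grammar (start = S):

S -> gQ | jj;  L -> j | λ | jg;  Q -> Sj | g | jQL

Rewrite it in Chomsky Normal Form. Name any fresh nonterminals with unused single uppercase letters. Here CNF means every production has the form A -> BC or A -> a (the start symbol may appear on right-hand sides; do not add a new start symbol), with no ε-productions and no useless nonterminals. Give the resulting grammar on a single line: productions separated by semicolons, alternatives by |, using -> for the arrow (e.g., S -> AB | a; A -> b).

S -> AA | BQ; A -> j; B -> g; C -> QL; L -> j | AB; Q -> g | AC | AQ | SA

Nullable: {L}; after ε-elimination: S -> gQ | jj; L -> j | jg; Q -> g | Sj | jQ | jQL.
No unit productions to eliminate.
TERM: introduce B -> g, A -> j and substitute in every rule of length ≥2.
BIN: Q -> AQL becomes Q -> AC, C -> QL.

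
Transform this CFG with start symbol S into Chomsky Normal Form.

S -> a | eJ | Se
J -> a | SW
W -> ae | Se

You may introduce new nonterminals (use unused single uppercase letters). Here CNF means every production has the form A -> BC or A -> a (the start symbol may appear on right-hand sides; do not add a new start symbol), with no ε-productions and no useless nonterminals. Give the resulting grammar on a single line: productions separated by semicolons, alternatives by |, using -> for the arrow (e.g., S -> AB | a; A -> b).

No ε-productions.
No unit productions to eliminate.
TERM: introduce B -> a, A -> e and substitute in every rule of length ≥2.

S -> a | AJ | SA; A -> e; B -> a; J -> a | SW; W -> BA | SA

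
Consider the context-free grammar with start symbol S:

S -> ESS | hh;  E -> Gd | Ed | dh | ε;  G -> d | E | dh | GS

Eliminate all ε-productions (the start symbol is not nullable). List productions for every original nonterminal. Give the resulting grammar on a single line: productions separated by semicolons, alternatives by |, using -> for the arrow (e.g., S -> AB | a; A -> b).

Nullable set: {E, G}.
S -> ESS: E nullable, giving ESS | SS.
Drop E -> ε.
E -> Ed: E nullable, giving Ed | d.
E -> Gd: G nullable, giving Gd | d.
G -> E: E nullable, giving E.
G -> GS: G nullable, giving GS | S.
Unchanged (no nullable symbols): S -> hh; E -> dh; G -> d; G -> dh.

S -> SS | hh | ESS; E -> d | Ed | Gd | dh; G -> E | S | d | GS | dh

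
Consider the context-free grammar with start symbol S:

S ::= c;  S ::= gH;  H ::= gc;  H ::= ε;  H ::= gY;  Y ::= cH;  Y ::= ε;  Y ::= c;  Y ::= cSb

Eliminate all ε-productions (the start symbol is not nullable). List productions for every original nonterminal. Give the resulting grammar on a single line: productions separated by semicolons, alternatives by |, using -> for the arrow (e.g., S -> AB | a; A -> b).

S -> c | g | gH; H -> g | gY | gc; Y -> c | cH | cSb

Nullable set: {H, Y}.
S -> gH: H nullable, giving g | gH.
Drop H -> ε.
H -> gY: Y nullable, giving g | gY.
Drop Y -> ε.
Y -> cH: H nullable, giving c | cH.
Unchanged (no nullable symbols): S -> c; H -> gc; Y -> c; Y -> cSb.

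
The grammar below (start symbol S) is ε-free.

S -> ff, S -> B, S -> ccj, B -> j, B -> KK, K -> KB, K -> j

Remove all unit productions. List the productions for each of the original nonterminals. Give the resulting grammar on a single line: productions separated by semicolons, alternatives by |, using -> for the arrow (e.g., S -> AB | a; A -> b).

Unit productions: S->B.
Unit pairs (A ⇒* B via units): (S,B).
S: inherits non-unit rules of {B, S} → KK | ccj | ff | j.
B: inherits non-unit rules of {B} → KK | j.
K: inherits non-unit rules of {K} → KB | j.

S -> j | KK | ff | ccj; B -> j | KK; K -> j | KB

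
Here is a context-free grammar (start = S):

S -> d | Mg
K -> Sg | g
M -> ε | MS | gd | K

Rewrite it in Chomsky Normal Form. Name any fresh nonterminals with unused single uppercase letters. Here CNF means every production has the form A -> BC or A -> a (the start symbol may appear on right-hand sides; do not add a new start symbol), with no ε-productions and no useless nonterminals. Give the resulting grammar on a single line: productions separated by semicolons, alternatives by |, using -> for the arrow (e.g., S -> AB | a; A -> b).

S -> d | g | MA; A -> g; B -> d; M -> d | g | AB | MA | MS | SA

Nullable: {M}; after ε-elimination: S -> d | g | Mg; K -> g | Sg; M -> K | S | MS | gd.
After unit-elimination: S -> d | g | Mg; K -> g | Sg; M -> d | g | MS | Mg | Sg | gd.
TERM: introduce B -> d, A -> g and substitute in every rule of length ≥2.
Drop unreachable/unproductive: K.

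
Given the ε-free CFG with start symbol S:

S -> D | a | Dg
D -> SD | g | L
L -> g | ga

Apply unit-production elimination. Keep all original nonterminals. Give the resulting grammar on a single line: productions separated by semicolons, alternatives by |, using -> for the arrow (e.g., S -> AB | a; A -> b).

Unit productions: D->L, S->D.
Unit pairs (A ⇒* B via units): (D,L), (S,D), (S,L).
S: inherits non-unit rules of {D, L, S} → Dg | SD | a | g | ga.
D: inherits non-unit rules of {D, L} → SD | g | ga.
L: inherits non-unit rules of {L} → g | ga.

S -> a | g | Dg | SD | ga; D -> g | SD | ga; L -> g | ga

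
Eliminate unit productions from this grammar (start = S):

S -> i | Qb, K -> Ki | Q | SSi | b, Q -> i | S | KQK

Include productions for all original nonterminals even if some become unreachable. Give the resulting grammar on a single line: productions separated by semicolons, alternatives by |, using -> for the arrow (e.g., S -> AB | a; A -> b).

S -> i | Qb; K -> b | i | Ki | Qb | KQK | SSi; Q -> i | Qb | KQK

Unit productions: K->Q, Q->S.
Unit pairs (A ⇒* B via units): (K,Q), (K,S), (Q,S).
S: inherits non-unit rules of {S} → Qb | i.
K: inherits non-unit rules of {K, Q, S} → KQK | Ki | Qb | SSi | b | i.
Q: inherits non-unit rules of {Q, S} → KQK | Qb | i.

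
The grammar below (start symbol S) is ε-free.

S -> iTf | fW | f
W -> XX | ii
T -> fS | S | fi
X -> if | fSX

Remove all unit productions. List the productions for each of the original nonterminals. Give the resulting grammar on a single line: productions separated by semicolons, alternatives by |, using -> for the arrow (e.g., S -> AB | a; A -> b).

S -> f | fW | iTf; T -> f | fS | fW | fi | iTf; W -> XX | ii; X -> if | fSX

Unit productions: T->S.
Unit pairs (A ⇒* B via units): (T,S).
S: inherits non-unit rules of {S} → f | fW | iTf.
T: inherits non-unit rules of {S, T} → f | fS | fW | fi | iTf.
W: inherits non-unit rules of {W} → XX | ii.
X: inherits non-unit rules of {X} → fSX | if.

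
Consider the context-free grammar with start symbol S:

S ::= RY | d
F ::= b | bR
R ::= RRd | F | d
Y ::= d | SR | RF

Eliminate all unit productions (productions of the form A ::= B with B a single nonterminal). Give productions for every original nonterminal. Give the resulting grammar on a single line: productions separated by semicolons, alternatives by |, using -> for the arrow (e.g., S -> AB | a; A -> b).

S -> d | RY; F -> b | bR; R -> b | d | bR | RRd; Y -> d | RF | SR

Unit productions: R->F.
Unit pairs (A ⇒* B via units): (R,F).
S: inherits non-unit rules of {S} → RY | d.
F: inherits non-unit rules of {F} → b | bR.
R: inherits non-unit rules of {F, R} → RRd | b | bR | d.
Y: inherits non-unit rules of {Y} → RF | SR | d.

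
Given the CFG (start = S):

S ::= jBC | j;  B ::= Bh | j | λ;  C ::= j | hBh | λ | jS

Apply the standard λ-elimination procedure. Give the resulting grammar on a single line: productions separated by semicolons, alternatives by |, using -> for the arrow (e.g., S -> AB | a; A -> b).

S -> j | jB | jC | jBC; B -> h | j | Bh; C -> j | hh | jS | hBh

Nullable set: {B, C}.
S -> jBC: B, C nullable, giving j | jB | jBC | jC.
Drop B -> λ.
B -> Bh: B nullable, giving Bh | h.
Drop C -> λ.
C -> hBh: B nullable, giving hBh | hh.
Unchanged (no nullable symbols): S -> j; B -> j; C -> j; C -> jS.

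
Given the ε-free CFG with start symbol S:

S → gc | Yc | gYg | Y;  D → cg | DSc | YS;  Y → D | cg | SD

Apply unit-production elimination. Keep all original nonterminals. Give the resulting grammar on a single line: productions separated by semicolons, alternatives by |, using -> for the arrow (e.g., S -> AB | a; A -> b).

Unit productions: S->Y, Y->D.
Unit pairs (A ⇒* B via units): (S,D), (S,Y), (Y,D).
S: inherits non-unit rules of {D, S, Y} → DSc | SD | YS | Yc | cg | gYg | gc.
D: inherits non-unit rules of {D} → DSc | YS | cg.
Y: inherits non-unit rules of {D, Y} → DSc | SD | YS | cg.

S -> SD | YS | Yc | cg | gc | DSc | gYg; D -> YS | cg | DSc; Y -> SD | YS | cg | DSc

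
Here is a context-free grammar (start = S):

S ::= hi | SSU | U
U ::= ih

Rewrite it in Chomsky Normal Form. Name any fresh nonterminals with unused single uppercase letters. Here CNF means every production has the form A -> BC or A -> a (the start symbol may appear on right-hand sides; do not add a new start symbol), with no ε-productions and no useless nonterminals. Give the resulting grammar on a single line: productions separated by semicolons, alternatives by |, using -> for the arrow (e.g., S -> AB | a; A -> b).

S -> AB | BA | SC; A -> h; B -> i; C -> SU; U -> BA

No ε-productions.
After unit-elimination: S -> hi | ih | SSU; U -> ih.
TERM: introduce A -> h, B -> i and substitute in every rule of length ≥2.
BIN: S -> SSU becomes S -> SC, C -> SU.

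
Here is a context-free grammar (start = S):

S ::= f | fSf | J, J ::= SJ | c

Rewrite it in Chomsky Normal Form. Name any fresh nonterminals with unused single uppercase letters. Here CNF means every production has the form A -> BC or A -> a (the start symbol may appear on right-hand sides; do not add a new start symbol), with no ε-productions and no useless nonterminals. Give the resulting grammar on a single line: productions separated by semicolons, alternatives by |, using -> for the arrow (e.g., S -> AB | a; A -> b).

S -> c | f | AB | SJ; A -> f; B -> SA; J -> c | SJ

No ε-productions.
After unit-elimination: S -> c | f | SJ | fSf; J -> c | SJ.
TERM: introduce A -> f and substitute in every rule of length ≥2.
BIN: S -> ASA becomes S -> AB, B -> SA.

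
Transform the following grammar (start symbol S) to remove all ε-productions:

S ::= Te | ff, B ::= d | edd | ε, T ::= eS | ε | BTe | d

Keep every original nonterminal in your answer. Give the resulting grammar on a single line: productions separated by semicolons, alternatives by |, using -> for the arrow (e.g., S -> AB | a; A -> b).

Nullable set: {B, T}.
S -> Te: T nullable, giving Te | e.
Drop B -> ε.
Drop T -> ε.
T -> BTe: B, T nullable, giving BTe | Be | Te | e.
Unchanged (no nullable symbols): S -> ff; B -> d; B -> edd; T -> d; T -> eS.

S -> e | Te | ff; B -> d | edd; T -> d | e | Be | Te | eS | BTe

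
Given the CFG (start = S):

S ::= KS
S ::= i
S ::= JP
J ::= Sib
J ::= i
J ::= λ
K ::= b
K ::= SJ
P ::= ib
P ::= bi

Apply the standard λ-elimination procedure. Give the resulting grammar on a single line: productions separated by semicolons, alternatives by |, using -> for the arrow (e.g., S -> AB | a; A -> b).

S -> P | i | JP | KS; J -> i | Sib; K -> S | b | SJ; P -> bi | ib

Nullable set: {J}.
S -> JP: J nullable, giving JP | P.
Drop J -> λ.
K -> SJ: J nullable, giving S | SJ.
Unchanged (no nullable symbols): S -> KS; S -> i; J -> Sib; J -> i; K -> b; P -> bi; P -> ib.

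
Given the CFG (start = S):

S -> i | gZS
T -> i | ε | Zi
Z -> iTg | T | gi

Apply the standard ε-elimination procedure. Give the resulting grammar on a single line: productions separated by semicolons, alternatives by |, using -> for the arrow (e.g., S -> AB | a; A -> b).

Nullable set: {T, Z}.
S -> gZS: Z nullable, giving gS | gZS.
Drop T -> ε.
T -> Zi: Z nullable, giving Zi | i.
Z -> T: T nullable, giving T.
Z -> iTg: T nullable, giving iTg | ig.
Unchanged (no nullable symbols): S -> i; T -> i; Z -> gi.

S -> i | gS | gZS; T -> i | Zi; Z -> T | gi | ig | iTg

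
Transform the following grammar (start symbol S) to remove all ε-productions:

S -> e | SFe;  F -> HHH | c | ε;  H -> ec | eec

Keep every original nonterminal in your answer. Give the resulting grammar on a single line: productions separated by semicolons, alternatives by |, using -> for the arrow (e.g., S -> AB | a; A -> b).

S -> e | Se | SFe; F -> c | HHH; H -> ec | eec

Nullable set: {F}.
S -> SFe: F nullable, giving SFe | Se.
Drop F -> ε.
Unchanged (no nullable symbols): S -> e; F -> HHH; F -> c; H -> ec; H -> eec.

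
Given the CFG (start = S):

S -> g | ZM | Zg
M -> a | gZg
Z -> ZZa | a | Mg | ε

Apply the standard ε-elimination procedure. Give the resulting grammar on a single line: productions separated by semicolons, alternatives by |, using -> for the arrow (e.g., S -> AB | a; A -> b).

Nullable set: {Z}.
S -> ZM: Z nullable, giving M | ZM.
S -> Zg: Z nullable, giving Zg | g.
M -> gZg: Z nullable, giving gZg | gg.
Drop Z -> ε.
Z -> ZZa: Z, Z nullable, giving ZZa | Za | a.
Unchanged (no nullable symbols): S -> g; M -> a; Z -> Mg; Z -> a.

S -> M | g | ZM | Zg; M -> a | gg | gZg; Z -> a | Mg | Za | ZZa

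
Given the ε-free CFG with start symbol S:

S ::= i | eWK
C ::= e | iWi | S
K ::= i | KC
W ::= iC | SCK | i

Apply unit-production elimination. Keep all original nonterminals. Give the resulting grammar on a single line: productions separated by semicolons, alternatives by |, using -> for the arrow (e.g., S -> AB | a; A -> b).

Unit productions: C->S.
Unit pairs (A ⇒* B via units): (C,S).
S: inherits non-unit rules of {S} → eWK | i.
C: inherits non-unit rules of {C, S} → e | eWK | i | iWi.
K: inherits non-unit rules of {K} → KC | i.
W: inherits non-unit rules of {W} → SCK | i | iC.

S -> i | eWK; C -> e | i | eWK | iWi; K -> i | KC; W -> i | iC | SCK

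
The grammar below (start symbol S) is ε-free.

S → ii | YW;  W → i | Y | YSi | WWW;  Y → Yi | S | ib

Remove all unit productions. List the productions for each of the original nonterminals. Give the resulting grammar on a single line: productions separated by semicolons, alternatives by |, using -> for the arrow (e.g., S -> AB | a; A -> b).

Unit productions: W->Y, Y->S.
Unit pairs (A ⇒* B via units): (W,S), (W,Y), (Y,S).
S: inherits non-unit rules of {S} → YW | ii.
W: inherits non-unit rules of {S, W, Y} → WWW | YSi | YW | Yi | i | ib | ii.
Y: inherits non-unit rules of {S, Y} → YW | Yi | ib | ii.

S -> YW | ii; W -> i | YW | Yi | ib | ii | WWW | YSi; Y -> YW | Yi | ib | ii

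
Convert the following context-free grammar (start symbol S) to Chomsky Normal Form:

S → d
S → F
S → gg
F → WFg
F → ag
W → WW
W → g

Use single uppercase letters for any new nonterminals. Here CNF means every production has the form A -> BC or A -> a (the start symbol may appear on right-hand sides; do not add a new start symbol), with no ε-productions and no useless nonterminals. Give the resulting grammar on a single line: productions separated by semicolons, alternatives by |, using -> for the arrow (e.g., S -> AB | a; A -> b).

No ε-productions.
After unit-elimination: S -> d | ag | gg | WFg; F -> ag | WFg; W -> g | WW.
TERM: introduce B -> a, A -> g and substitute in every rule of length ≥2.
BIN: F -> WFA becomes F -> WC, C -> FA; S -> WFA becomes S -> WD, D -> FA.

S -> d | AA | BA | WD; A -> g; B -> a; C -> FA; D -> FA; F -> BA | WC; W -> g | WW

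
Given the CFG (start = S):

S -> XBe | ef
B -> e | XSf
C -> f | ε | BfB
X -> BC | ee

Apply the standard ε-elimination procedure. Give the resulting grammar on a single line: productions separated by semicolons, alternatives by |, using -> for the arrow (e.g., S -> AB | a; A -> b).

S -> ef | XBe; B -> e | XSf; C -> f | BfB; X -> B | BC | ee

Nullable set: {C}.
Drop C -> ε.
X -> BC: C nullable, giving B | BC.
Unchanged (no nullable symbols): S -> XBe; S -> ef; B -> XSf; B -> e; C -> BfB; C -> f; X -> ee.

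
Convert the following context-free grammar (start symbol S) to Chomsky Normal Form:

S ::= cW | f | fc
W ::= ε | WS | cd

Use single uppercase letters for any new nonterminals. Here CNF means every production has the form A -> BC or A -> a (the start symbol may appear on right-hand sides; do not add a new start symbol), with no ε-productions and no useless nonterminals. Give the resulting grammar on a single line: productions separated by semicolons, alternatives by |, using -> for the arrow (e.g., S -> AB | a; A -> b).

S -> c | f | AW | BA; A -> c; B -> f; C -> d; W -> c | f | AC | AW | BA | WS

Nullable: {W}; after ε-elimination: S -> c | f | cW | fc; W -> S | WS | cd.
After unit-elimination: S -> c | f | cW | fc; W -> c | f | WS | cW | cd | fc.
TERM: introduce A -> c, C -> d, B -> f and substitute in every rule of length ≥2.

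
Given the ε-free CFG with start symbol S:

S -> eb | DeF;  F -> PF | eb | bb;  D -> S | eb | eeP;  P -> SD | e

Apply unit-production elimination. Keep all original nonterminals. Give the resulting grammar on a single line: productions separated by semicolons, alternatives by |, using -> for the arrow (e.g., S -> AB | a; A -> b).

Unit productions: D->S.
Unit pairs (A ⇒* B via units): (D,S).
S: inherits non-unit rules of {S} → DeF | eb.
D: inherits non-unit rules of {D, S} → DeF | eb | eeP.
F: inherits non-unit rules of {F} → PF | bb | eb.
P: inherits non-unit rules of {P} → SD | e.

S -> eb | DeF; D -> eb | DeF | eeP; F -> PF | bb | eb; P -> e | SD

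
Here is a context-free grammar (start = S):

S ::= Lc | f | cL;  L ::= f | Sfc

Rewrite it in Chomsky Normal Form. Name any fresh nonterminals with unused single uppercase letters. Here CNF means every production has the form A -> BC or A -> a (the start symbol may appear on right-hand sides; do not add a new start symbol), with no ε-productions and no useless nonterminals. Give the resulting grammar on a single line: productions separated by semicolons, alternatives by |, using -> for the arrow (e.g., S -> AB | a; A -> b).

No ε-productions.
No unit productions to eliminate.
TERM: introduce B -> c, A -> f and substitute in every rule of length ≥2.
BIN: L -> SAB becomes L -> SC, C -> AB.

S -> f | BL | LB; A -> f; B -> c; C -> AB; L -> f | SC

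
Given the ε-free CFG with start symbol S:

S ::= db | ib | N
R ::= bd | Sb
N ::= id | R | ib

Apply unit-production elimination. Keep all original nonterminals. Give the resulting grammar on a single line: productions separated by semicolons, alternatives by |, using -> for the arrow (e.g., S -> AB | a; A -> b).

Unit productions: N->R, S->N.
Unit pairs (A ⇒* B via units): (N,R), (S,N), (S,R).
S: inherits non-unit rules of {N, R, S} → Sb | bd | db | ib | id.
N: inherits non-unit rules of {N, R} → Sb | bd | ib | id.
R: inherits non-unit rules of {R} → Sb | bd.

S -> Sb | bd | db | ib | id; N -> Sb | bd | ib | id; R -> Sb | bd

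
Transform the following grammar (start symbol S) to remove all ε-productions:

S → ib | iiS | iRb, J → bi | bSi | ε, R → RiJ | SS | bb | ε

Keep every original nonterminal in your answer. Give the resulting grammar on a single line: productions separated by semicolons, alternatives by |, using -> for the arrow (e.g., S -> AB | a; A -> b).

S -> ib | iRb | iiS; J -> bi | bSi; R -> i | Ri | SS | bb | iJ | RiJ

Nullable set: {J, R}.
S -> iRb: R nullable, giving iRb | ib.
Drop J -> ε.
Drop R -> ε.
R -> RiJ: R, J nullable, giving Ri | RiJ | i | iJ.
Unchanged (no nullable symbols): S -> ib; S -> iiS; J -> bSi; J -> bi; R -> SS; R -> bb.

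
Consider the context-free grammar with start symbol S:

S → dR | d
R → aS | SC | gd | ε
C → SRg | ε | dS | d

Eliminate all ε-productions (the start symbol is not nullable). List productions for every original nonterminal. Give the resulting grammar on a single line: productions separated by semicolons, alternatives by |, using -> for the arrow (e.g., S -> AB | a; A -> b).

Nullable set: {C, R}.
S -> dR: R nullable, giving d | dR.
Drop C -> ε.
C -> SRg: R nullable, giving SRg | Sg.
Drop R -> ε.
R -> SC: C nullable, giving S | SC.
Unchanged (no nullable symbols): S -> d; C -> d; C -> dS; R -> aS; R -> gd.

S -> d | dR; C -> d | Sg | dS | SRg; R -> S | SC | aS | gd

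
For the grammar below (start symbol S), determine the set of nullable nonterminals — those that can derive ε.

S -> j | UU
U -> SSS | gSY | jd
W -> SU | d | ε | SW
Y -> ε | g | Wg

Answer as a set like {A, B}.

{W, Y}

Directly nullable (have an ε-rule): {W, Y}.
Not nullable: S, U — each has a terminal in every rule's right-hand side or depends on a non-nullable symbol.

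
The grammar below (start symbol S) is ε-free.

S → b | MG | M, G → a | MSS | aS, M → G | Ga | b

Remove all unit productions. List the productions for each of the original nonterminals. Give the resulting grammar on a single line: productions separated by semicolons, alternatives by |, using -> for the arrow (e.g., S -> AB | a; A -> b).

Unit productions: M->G, S->M.
Unit pairs (A ⇒* B via units): (M,G), (S,G), (S,M).
S: inherits non-unit rules of {G, M, S} → Ga | MG | MSS | a | aS | b.
G: inherits non-unit rules of {G} → MSS | a | aS.
M: inherits non-unit rules of {G, M} → Ga | MSS | a | aS | b.

S -> a | b | Ga | MG | aS | MSS; G -> a | aS | MSS; M -> a | b | Ga | aS | MSS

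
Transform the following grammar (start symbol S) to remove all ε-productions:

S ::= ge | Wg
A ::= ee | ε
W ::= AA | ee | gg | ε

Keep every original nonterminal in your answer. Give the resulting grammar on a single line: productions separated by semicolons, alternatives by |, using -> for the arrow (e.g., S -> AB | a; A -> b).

S -> g | Wg | ge; A -> ee; W -> A | AA | ee | gg

Nullable set: {A, W}.
S -> Wg: W nullable, giving Wg | g.
Drop A -> ε.
Drop W -> ε.
W -> AA: A, A nullable, giving A | AA.
Unchanged (no nullable symbols): S -> ge; A -> ee; W -> ee; W -> gg.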